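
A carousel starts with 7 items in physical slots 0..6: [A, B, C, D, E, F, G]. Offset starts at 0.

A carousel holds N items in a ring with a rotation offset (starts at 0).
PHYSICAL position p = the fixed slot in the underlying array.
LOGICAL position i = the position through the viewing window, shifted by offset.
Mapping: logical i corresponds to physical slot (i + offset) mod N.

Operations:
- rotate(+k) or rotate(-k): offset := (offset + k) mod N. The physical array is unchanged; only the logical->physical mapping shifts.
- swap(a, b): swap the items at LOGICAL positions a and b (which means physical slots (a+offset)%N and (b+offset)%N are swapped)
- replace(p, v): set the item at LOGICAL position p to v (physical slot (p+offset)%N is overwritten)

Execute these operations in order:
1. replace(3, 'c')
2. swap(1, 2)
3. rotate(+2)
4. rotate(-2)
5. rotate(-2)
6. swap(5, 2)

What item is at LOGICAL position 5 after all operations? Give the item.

Answer: A

Derivation:
After op 1 (replace(3, 'c')): offset=0, physical=[A,B,C,c,E,F,G], logical=[A,B,C,c,E,F,G]
After op 2 (swap(1, 2)): offset=0, physical=[A,C,B,c,E,F,G], logical=[A,C,B,c,E,F,G]
After op 3 (rotate(+2)): offset=2, physical=[A,C,B,c,E,F,G], logical=[B,c,E,F,G,A,C]
After op 4 (rotate(-2)): offset=0, physical=[A,C,B,c,E,F,G], logical=[A,C,B,c,E,F,G]
After op 5 (rotate(-2)): offset=5, physical=[A,C,B,c,E,F,G], logical=[F,G,A,C,B,c,E]
After op 6 (swap(5, 2)): offset=5, physical=[c,C,B,A,E,F,G], logical=[F,G,c,C,B,A,E]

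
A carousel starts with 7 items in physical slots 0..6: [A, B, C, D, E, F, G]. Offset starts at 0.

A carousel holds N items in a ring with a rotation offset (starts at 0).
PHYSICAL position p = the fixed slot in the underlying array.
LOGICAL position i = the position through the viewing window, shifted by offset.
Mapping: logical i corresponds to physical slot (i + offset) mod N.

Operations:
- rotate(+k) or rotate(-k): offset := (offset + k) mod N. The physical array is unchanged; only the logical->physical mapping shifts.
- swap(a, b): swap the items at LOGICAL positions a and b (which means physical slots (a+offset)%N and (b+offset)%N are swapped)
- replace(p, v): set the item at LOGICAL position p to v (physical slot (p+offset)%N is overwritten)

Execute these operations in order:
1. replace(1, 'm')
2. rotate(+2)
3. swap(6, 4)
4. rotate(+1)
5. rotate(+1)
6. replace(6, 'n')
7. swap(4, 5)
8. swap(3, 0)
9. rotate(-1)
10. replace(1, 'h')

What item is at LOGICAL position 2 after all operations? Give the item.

Answer: F

Derivation:
After op 1 (replace(1, 'm')): offset=0, physical=[A,m,C,D,E,F,G], logical=[A,m,C,D,E,F,G]
After op 2 (rotate(+2)): offset=2, physical=[A,m,C,D,E,F,G], logical=[C,D,E,F,G,A,m]
After op 3 (swap(6, 4)): offset=2, physical=[A,G,C,D,E,F,m], logical=[C,D,E,F,m,A,G]
After op 4 (rotate(+1)): offset=3, physical=[A,G,C,D,E,F,m], logical=[D,E,F,m,A,G,C]
After op 5 (rotate(+1)): offset=4, physical=[A,G,C,D,E,F,m], logical=[E,F,m,A,G,C,D]
After op 6 (replace(6, 'n')): offset=4, physical=[A,G,C,n,E,F,m], logical=[E,F,m,A,G,C,n]
After op 7 (swap(4, 5)): offset=4, physical=[A,C,G,n,E,F,m], logical=[E,F,m,A,C,G,n]
After op 8 (swap(3, 0)): offset=4, physical=[E,C,G,n,A,F,m], logical=[A,F,m,E,C,G,n]
After op 9 (rotate(-1)): offset=3, physical=[E,C,G,n,A,F,m], logical=[n,A,F,m,E,C,G]
After op 10 (replace(1, 'h')): offset=3, physical=[E,C,G,n,h,F,m], logical=[n,h,F,m,E,C,G]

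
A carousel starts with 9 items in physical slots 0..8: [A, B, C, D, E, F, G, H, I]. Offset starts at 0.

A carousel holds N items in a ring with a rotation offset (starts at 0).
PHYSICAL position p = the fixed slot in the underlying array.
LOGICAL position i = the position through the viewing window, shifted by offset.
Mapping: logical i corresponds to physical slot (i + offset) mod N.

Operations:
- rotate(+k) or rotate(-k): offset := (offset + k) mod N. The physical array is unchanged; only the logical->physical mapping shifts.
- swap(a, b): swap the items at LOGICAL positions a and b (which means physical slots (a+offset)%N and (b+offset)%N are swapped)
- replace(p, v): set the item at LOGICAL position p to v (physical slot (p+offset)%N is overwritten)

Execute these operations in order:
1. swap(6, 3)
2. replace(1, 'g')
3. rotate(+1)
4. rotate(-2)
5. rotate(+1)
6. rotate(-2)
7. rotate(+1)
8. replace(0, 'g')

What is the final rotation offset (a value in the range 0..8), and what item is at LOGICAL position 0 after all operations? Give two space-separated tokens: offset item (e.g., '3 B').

Answer: 8 g

Derivation:
After op 1 (swap(6, 3)): offset=0, physical=[A,B,C,G,E,F,D,H,I], logical=[A,B,C,G,E,F,D,H,I]
After op 2 (replace(1, 'g')): offset=0, physical=[A,g,C,G,E,F,D,H,I], logical=[A,g,C,G,E,F,D,H,I]
After op 3 (rotate(+1)): offset=1, physical=[A,g,C,G,E,F,D,H,I], logical=[g,C,G,E,F,D,H,I,A]
After op 4 (rotate(-2)): offset=8, physical=[A,g,C,G,E,F,D,H,I], logical=[I,A,g,C,G,E,F,D,H]
After op 5 (rotate(+1)): offset=0, physical=[A,g,C,G,E,F,D,H,I], logical=[A,g,C,G,E,F,D,H,I]
After op 6 (rotate(-2)): offset=7, physical=[A,g,C,G,E,F,D,H,I], logical=[H,I,A,g,C,G,E,F,D]
After op 7 (rotate(+1)): offset=8, physical=[A,g,C,G,E,F,D,H,I], logical=[I,A,g,C,G,E,F,D,H]
After op 8 (replace(0, 'g')): offset=8, physical=[A,g,C,G,E,F,D,H,g], logical=[g,A,g,C,G,E,F,D,H]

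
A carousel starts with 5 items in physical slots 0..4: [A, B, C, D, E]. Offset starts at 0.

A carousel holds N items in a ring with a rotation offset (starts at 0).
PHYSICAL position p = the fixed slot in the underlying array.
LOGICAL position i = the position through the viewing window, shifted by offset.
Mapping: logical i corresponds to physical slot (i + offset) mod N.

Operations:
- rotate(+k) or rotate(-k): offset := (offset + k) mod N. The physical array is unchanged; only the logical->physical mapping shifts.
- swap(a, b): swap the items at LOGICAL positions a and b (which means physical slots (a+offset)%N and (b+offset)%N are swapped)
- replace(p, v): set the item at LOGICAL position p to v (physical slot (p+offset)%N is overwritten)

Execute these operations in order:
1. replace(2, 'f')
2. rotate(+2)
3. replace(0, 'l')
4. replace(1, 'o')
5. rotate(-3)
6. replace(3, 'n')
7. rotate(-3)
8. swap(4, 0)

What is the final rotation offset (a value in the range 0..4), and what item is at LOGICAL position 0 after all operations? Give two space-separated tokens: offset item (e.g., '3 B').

Answer: 1 A

Derivation:
After op 1 (replace(2, 'f')): offset=0, physical=[A,B,f,D,E], logical=[A,B,f,D,E]
After op 2 (rotate(+2)): offset=2, physical=[A,B,f,D,E], logical=[f,D,E,A,B]
After op 3 (replace(0, 'l')): offset=2, physical=[A,B,l,D,E], logical=[l,D,E,A,B]
After op 4 (replace(1, 'o')): offset=2, physical=[A,B,l,o,E], logical=[l,o,E,A,B]
After op 5 (rotate(-3)): offset=4, physical=[A,B,l,o,E], logical=[E,A,B,l,o]
After op 6 (replace(3, 'n')): offset=4, physical=[A,B,n,o,E], logical=[E,A,B,n,o]
After op 7 (rotate(-3)): offset=1, physical=[A,B,n,o,E], logical=[B,n,o,E,A]
After op 8 (swap(4, 0)): offset=1, physical=[B,A,n,o,E], logical=[A,n,o,E,B]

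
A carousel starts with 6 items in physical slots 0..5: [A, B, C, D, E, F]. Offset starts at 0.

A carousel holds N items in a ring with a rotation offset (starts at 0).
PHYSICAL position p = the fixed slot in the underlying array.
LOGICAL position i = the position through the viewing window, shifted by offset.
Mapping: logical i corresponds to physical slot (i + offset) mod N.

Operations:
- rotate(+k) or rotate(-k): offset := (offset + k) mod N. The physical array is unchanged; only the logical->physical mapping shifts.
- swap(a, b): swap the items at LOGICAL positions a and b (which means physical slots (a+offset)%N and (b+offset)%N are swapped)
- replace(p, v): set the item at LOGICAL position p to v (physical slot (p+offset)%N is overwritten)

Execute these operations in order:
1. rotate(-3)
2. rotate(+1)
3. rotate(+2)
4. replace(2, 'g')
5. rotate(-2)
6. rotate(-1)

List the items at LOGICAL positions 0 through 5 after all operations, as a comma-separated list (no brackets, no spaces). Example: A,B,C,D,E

After op 1 (rotate(-3)): offset=3, physical=[A,B,C,D,E,F], logical=[D,E,F,A,B,C]
After op 2 (rotate(+1)): offset=4, physical=[A,B,C,D,E,F], logical=[E,F,A,B,C,D]
After op 3 (rotate(+2)): offset=0, physical=[A,B,C,D,E,F], logical=[A,B,C,D,E,F]
After op 4 (replace(2, 'g')): offset=0, physical=[A,B,g,D,E,F], logical=[A,B,g,D,E,F]
After op 5 (rotate(-2)): offset=4, physical=[A,B,g,D,E,F], logical=[E,F,A,B,g,D]
After op 6 (rotate(-1)): offset=3, physical=[A,B,g,D,E,F], logical=[D,E,F,A,B,g]

Answer: D,E,F,A,B,g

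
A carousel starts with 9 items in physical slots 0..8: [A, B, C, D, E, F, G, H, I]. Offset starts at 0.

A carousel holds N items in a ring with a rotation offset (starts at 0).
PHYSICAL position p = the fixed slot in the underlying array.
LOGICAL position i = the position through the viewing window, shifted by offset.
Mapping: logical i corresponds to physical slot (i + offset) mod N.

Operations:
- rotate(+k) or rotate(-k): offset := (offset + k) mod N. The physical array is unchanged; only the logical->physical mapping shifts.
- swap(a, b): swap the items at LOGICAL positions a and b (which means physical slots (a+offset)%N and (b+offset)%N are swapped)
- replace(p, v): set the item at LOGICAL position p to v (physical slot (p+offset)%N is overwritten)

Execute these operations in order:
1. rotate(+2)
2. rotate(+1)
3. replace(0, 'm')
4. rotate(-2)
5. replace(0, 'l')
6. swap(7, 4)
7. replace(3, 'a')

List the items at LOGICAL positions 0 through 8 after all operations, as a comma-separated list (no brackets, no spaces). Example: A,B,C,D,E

After op 1 (rotate(+2)): offset=2, physical=[A,B,C,D,E,F,G,H,I], logical=[C,D,E,F,G,H,I,A,B]
After op 2 (rotate(+1)): offset=3, physical=[A,B,C,D,E,F,G,H,I], logical=[D,E,F,G,H,I,A,B,C]
After op 3 (replace(0, 'm')): offset=3, physical=[A,B,C,m,E,F,G,H,I], logical=[m,E,F,G,H,I,A,B,C]
After op 4 (rotate(-2)): offset=1, physical=[A,B,C,m,E,F,G,H,I], logical=[B,C,m,E,F,G,H,I,A]
After op 5 (replace(0, 'l')): offset=1, physical=[A,l,C,m,E,F,G,H,I], logical=[l,C,m,E,F,G,H,I,A]
After op 6 (swap(7, 4)): offset=1, physical=[A,l,C,m,E,I,G,H,F], logical=[l,C,m,E,I,G,H,F,A]
After op 7 (replace(3, 'a')): offset=1, physical=[A,l,C,m,a,I,G,H,F], logical=[l,C,m,a,I,G,H,F,A]

Answer: l,C,m,a,I,G,H,F,A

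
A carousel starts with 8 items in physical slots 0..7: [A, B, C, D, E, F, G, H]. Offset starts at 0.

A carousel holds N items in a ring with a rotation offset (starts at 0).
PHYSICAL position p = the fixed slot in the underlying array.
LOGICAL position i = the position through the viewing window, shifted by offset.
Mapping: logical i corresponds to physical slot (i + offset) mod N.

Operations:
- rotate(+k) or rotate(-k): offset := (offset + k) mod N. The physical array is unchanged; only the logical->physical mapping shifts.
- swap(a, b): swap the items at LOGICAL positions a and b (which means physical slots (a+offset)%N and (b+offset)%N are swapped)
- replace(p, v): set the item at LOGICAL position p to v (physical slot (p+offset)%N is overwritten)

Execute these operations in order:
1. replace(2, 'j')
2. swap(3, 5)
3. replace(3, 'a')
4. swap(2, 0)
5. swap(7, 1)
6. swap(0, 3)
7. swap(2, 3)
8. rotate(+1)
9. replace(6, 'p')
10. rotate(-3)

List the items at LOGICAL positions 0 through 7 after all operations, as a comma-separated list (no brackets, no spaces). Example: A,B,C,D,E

After op 1 (replace(2, 'j')): offset=0, physical=[A,B,j,D,E,F,G,H], logical=[A,B,j,D,E,F,G,H]
After op 2 (swap(3, 5)): offset=0, physical=[A,B,j,F,E,D,G,H], logical=[A,B,j,F,E,D,G,H]
After op 3 (replace(3, 'a')): offset=0, physical=[A,B,j,a,E,D,G,H], logical=[A,B,j,a,E,D,G,H]
After op 4 (swap(2, 0)): offset=0, physical=[j,B,A,a,E,D,G,H], logical=[j,B,A,a,E,D,G,H]
After op 5 (swap(7, 1)): offset=0, physical=[j,H,A,a,E,D,G,B], logical=[j,H,A,a,E,D,G,B]
After op 6 (swap(0, 3)): offset=0, physical=[a,H,A,j,E,D,G,B], logical=[a,H,A,j,E,D,G,B]
After op 7 (swap(2, 3)): offset=0, physical=[a,H,j,A,E,D,G,B], logical=[a,H,j,A,E,D,G,B]
After op 8 (rotate(+1)): offset=1, physical=[a,H,j,A,E,D,G,B], logical=[H,j,A,E,D,G,B,a]
After op 9 (replace(6, 'p')): offset=1, physical=[a,H,j,A,E,D,G,p], logical=[H,j,A,E,D,G,p,a]
After op 10 (rotate(-3)): offset=6, physical=[a,H,j,A,E,D,G,p], logical=[G,p,a,H,j,A,E,D]

Answer: G,p,a,H,j,A,E,D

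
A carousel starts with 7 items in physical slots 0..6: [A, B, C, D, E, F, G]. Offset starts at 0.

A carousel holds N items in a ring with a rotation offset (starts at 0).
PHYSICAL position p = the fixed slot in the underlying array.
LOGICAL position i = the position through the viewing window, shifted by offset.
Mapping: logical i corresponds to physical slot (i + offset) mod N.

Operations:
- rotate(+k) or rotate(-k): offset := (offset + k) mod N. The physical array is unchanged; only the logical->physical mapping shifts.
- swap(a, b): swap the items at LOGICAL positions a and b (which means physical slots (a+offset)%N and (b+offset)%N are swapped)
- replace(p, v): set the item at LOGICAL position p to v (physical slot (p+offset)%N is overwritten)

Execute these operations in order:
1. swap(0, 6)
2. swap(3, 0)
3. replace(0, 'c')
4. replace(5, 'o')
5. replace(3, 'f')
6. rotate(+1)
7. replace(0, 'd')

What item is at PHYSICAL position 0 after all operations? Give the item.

After op 1 (swap(0, 6)): offset=0, physical=[G,B,C,D,E,F,A], logical=[G,B,C,D,E,F,A]
After op 2 (swap(3, 0)): offset=0, physical=[D,B,C,G,E,F,A], logical=[D,B,C,G,E,F,A]
After op 3 (replace(0, 'c')): offset=0, physical=[c,B,C,G,E,F,A], logical=[c,B,C,G,E,F,A]
After op 4 (replace(5, 'o')): offset=0, physical=[c,B,C,G,E,o,A], logical=[c,B,C,G,E,o,A]
After op 5 (replace(3, 'f')): offset=0, physical=[c,B,C,f,E,o,A], logical=[c,B,C,f,E,o,A]
After op 6 (rotate(+1)): offset=1, physical=[c,B,C,f,E,o,A], logical=[B,C,f,E,o,A,c]
After op 7 (replace(0, 'd')): offset=1, physical=[c,d,C,f,E,o,A], logical=[d,C,f,E,o,A,c]

Answer: c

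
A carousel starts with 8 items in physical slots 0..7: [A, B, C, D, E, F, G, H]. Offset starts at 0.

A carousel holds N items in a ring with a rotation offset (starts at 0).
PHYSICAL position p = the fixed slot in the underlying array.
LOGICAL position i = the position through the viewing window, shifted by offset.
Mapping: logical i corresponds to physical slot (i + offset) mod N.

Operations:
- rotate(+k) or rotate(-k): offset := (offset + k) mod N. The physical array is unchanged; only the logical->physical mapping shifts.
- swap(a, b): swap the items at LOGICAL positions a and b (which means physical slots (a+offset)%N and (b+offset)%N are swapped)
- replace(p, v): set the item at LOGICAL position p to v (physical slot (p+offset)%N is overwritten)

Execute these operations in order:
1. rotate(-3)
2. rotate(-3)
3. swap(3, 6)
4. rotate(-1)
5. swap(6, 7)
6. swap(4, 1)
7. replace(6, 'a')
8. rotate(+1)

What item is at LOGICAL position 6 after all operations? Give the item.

After op 1 (rotate(-3)): offset=5, physical=[A,B,C,D,E,F,G,H], logical=[F,G,H,A,B,C,D,E]
After op 2 (rotate(-3)): offset=2, physical=[A,B,C,D,E,F,G,H], logical=[C,D,E,F,G,H,A,B]
After op 3 (swap(3, 6)): offset=2, physical=[F,B,C,D,E,A,G,H], logical=[C,D,E,A,G,H,F,B]
After op 4 (rotate(-1)): offset=1, physical=[F,B,C,D,E,A,G,H], logical=[B,C,D,E,A,G,H,F]
After op 5 (swap(6, 7)): offset=1, physical=[H,B,C,D,E,A,G,F], logical=[B,C,D,E,A,G,F,H]
After op 6 (swap(4, 1)): offset=1, physical=[H,B,A,D,E,C,G,F], logical=[B,A,D,E,C,G,F,H]
After op 7 (replace(6, 'a')): offset=1, physical=[H,B,A,D,E,C,G,a], logical=[B,A,D,E,C,G,a,H]
After op 8 (rotate(+1)): offset=2, physical=[H,B,A,D,E,C,G,a], logical=[A,D,E,C,G,a,H,B]

Answer: H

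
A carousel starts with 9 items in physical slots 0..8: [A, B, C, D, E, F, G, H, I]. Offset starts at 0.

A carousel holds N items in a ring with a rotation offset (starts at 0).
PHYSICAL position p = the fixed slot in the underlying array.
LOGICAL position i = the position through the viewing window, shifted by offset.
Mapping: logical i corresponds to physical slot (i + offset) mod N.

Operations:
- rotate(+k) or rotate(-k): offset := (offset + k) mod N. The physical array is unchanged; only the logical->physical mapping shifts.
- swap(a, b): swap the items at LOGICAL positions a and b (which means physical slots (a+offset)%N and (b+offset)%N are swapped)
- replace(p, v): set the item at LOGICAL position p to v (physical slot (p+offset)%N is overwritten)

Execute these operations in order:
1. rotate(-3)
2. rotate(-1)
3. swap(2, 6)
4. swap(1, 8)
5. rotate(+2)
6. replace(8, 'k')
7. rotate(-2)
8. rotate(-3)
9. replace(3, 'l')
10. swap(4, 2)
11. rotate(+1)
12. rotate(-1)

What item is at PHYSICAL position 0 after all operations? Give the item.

Answer: A

Derivation:
After op 1 (rotate(-3)): offset=6, physical=[A,B,C,D,E,F,G,H,I], logical=[G,H,I,A,B,C,D,E,F]
After op 2 (rotate(-1)): offset=5, physical=[A,B,C,D,E,F,G,H,I], logical=[F,G,H,I,A,B,C,D,E]
After op 3 (swap(2, 6)): offset=5, physical=[A,B,H,D,E,F,G,C,I], logical=[F,G,C,I,A,B,H,D,E]
After op 4 (swap(1, 8)): offset=5, physical=[A,B,H,D,G,F,E,C,I], logical=[F,E,C,I,A,B,H,D,G]
After op 5 (rotate(+2)): offset=7, physical=[A,B,H,D,G,F,E,C,I], logical=[C,I,A,B,H,D,G,F,E]
After op 6 (replace(8, 'k')): offset=7, physical=[A,B,H,D,G,F,k,C,I], logical=[C,I,A,B,H,D,G,F,k]
After op 7 (rotate(-2)): offset=5, physical=[A,B,H,D,G,F,k,C,I], logical=[F,k,C,I,A,B,H,D,G]
After op 8 (rotate(-3)): offset=2, physical=[A,B,H,D,G,F,k,C,I], logical=[H,D,G,F,k,C,I,A,B]
After op 9 (replace(3, 'l')): offset=2, physical=[A,B,H,D,G,l,k,C,I], logical=[H,D,G,l,k,C,I,A,B]
After op 10 (swap(4, 2)): offset=2, physical=[A,B,H,D,k,l,G,C,I], logical=[H,D,k,l,G,C,I,A,B]
After op 11 (rotate(+1)): offset=3, physical=[A,B,H,D,k,l,G,C,I], logical=[D,k,l,G,C,I,A,B,H]
After op 12 (rotate(-1)): offset=2, physical=[A,B,H,D,k,l,G,C,I], logical=[H,D,k,l,G,C,I,A,B]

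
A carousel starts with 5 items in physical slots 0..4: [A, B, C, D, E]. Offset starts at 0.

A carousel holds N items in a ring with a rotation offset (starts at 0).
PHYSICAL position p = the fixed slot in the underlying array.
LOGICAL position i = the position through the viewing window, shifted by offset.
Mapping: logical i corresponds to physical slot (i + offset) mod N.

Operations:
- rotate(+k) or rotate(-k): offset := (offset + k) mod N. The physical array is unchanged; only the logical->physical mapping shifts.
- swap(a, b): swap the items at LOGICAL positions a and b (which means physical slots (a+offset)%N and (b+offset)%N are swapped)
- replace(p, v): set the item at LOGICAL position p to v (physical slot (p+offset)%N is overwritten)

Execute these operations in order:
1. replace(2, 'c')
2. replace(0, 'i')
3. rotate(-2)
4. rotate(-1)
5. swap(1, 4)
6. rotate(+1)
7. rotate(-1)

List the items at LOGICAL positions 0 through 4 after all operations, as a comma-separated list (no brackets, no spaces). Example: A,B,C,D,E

Answer: c,B,E,i,D

Derivation:
After op 1 (replace(2, 'c')): offset=0, physical=[A,B,c,D,E], logical=[A,B,c,D,E]
After op 2 (replace(0, 'i')): offset=0, physical=[i,B,c,D,E], logical=[i,B,c,D,E]
After op 3 (rotate(-2)): offset=3, physical=[i,B,c,D,E], logical=[D,E,i,B,c]
After op 4 (rotate(-1)): offset=2, physical=[i,B,c,D,E], logical=[c,D,E,i,B]
After op 5 (swap(1, 4)): offset=2, physical=[i,D,c,B,E], logical=[c,B,E,i,D]
After op 6 (rotate(+1)): offset=3, physical=[i,D,c,B,E], logical=[B,E,i,D,c]
After op 7 (rotate(-1)): offset=2, physical=[i,D,c,B,E], logical=[c,B,E,i,D]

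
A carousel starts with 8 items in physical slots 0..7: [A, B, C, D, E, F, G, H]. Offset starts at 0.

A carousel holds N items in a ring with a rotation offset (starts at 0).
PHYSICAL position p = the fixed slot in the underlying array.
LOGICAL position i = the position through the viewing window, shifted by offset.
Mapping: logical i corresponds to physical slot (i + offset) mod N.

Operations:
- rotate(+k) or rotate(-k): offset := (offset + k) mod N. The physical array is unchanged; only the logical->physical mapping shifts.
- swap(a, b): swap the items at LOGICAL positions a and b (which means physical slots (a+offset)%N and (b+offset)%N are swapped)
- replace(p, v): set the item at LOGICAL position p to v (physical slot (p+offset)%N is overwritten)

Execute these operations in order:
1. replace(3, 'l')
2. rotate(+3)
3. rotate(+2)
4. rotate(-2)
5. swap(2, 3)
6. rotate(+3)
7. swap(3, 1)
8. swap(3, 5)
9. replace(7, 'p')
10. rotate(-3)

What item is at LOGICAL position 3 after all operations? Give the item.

After op 1 (replace(3, 'l')): offset=0, physical=[A,B,C,l,E,F,G,H], logical=[A,B,C,l,E,F,G,H]
After op 2 (rotate(+3)): offset=3, physical=[A,B,C,l,E,F,G,H], logical=[l,E,F,G,H,A,B,C]
After op 3 (rotate(+2)): offset=5, physical=[A,B,C,l,E,F,G,H], logical=[F,G,H,A,B,C,l,E]
After op 4 (rotate(-2)): offset=3, physical=[A,B,C,l,E,F,G,H], logical=[l,E,F,G,H,A,B,C]
After op 5 (swap(2, 3)): offset=3, physical=[A,B,C,l,E,G,F,H], logical=[l,E,G,F,H,A,B,C]
After op 6 (rotate(+3)): offset=6, physical=[A,B,C,l,E,G,F,H], logical=[F,H,A,B,C,l,E,G]
After op 7 (swap(3, 1)): offset=6, physical=[A,H,C,l,E,G,F,B], logical=[F,B,A,H,C,l,E,G]
After op 8 (swap(3, 5)): offset=6, physical=[A,l,C,H,E,G,F,B], logical=[F,B,A,l,C,H,E,G]
After op 9 (replace(7, 'p')): offset=6, physical=[A,l,C,H,E,p,F,B], logical=[F,B,A,l,C,H,E,p]
After op 10 (rotate(-3)): offset=3, physical=[A,l,C,H,E,p,F,B], logical=[H,E,p,F,B,A,l,C]

Answer: F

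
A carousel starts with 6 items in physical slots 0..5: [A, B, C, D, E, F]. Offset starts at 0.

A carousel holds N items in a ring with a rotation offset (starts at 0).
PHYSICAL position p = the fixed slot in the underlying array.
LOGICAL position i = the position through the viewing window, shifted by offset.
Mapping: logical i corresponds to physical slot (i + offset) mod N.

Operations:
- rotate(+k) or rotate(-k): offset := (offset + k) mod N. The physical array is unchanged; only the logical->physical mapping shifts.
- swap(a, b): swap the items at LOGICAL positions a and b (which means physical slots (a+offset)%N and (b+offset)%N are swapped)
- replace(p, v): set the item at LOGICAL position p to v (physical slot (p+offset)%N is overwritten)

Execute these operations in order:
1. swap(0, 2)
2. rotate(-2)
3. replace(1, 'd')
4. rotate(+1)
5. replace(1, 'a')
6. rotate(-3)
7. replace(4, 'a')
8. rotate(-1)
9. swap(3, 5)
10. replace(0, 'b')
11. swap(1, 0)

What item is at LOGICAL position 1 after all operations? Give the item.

After op 1 (swap(0, 2)): offset=0, physical=[C,B,A,D,E,F], logical=[C,B,A,D,E,F]
After op 2 (rotate(-2)): offset=4, physical=[C,B,A,D,E,F], logical=[E,F,C,B,A,D]
After op 3 (replace(1, 'd')): offset=4, physical=[C,B,A,D,E,d], logical=[E,d,C,B,A,D]
After op 4 (rotate(+1)): offset=5, physical=[C,B,A,D,E,d], logical=[d,C,B,A,D,E]
After op 5 (replace(1, 'a')): offset=5, physical=[a,B,A,D,E,d], logical=[d,a,B,A,D,E]
After op 6 (rotate(-3)): offset=2, physical=[a,B,A,D,E,d], logical=[A,D,E,d,a,B]
After op 7 (replace(4, 'a')): offset=2, physical=[a,B,A,D,E,d], logical=[A,D,E,d,a,B]
After op 8 (rotate(-1)): offset=1, physical=[a,B,A,D,E,d], logical=[B,A,D,E,d,a]
After op 9 (swap(3, 5)): offset=1, physical=[E,B,A,D,a,d], logical=[B,A,D,a,d,E]
After op 10 (replace(0, 'b')): offset=1, physical=[E,b,A,D,a,d], logical=[b,A,D,a,d,E]
After op 11 (swap(1, 0)): offset=1, physical=[E,A,b,D,a,d], logical=[A,b,D,a,d,E]

Answer: b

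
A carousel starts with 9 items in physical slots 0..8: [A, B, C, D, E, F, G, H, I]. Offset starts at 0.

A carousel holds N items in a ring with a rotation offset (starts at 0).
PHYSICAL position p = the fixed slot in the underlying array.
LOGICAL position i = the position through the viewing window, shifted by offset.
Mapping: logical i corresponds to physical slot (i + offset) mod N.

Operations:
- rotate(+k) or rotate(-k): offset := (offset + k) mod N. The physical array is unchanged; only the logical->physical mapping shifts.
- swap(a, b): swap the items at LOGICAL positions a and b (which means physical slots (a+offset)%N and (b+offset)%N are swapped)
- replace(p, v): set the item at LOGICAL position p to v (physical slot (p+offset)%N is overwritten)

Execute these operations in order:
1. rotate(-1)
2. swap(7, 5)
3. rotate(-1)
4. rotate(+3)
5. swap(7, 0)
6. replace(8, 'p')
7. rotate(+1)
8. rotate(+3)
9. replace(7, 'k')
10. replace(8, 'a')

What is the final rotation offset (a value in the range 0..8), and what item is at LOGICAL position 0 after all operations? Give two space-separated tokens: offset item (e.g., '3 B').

Answer: 5 F

Derivation:
After op 1 (rotate(-1)): offset=8, physical=[A,B,C,D,E,F,G,H,I], logical=[I,A,B,C,D,E,F,G,H]
After op 2 (swap(7, 5)): offset=8, physical=[A,B,C,D,G,F,E,H,I], logical=[I,A,B,C,D,G,F,E,H]
After op 3 (rotate(-1)): offset=7, physical=[A,B,C,D,G,F,E,H,I], logical=[H,I,A,B,C,D,G,F,E]
After op 4 (rotate(+3)): offset=1, physical=[A,B,C,D,G,F,E,H,I], logical=[B,C,D,G,F,E,H,I,A]
After op 5 (swap(7, 0)): offset=1, physical=[A,I,C,D,G,F,E,H,B], logical=[I,C,D,G,F,E,H,B,A]
After op 6 (replace(8, 'p')): offset=1, physical=[p,I,C,D,G,F,E,H,B], logical=[I,C,D,G,F,E,H,B,p]
After op 7 (rotate(+1)): offset=2, physical=[p,I,C,D,G,F,E,H,B], logical=[C,D,G,F,E,H,B,p,I]
After op 8 (rotate(+3)): offset=5, physical=[p,I,C,D,G,F,E,H,B], logical=[F,E,H,B,p,I,C,D,G]
After op 9 (replace(7, 'k')): offset=5, physical=[p,I,C,k,G,F,E,H,B], logical=[F,E,H,B,p,I,C,k,G]
After op 10 (replace(8, 'a')): offset=5, physical=[p,I,C,k,a,F,E,H,B], logical=[F,E,H,B,p,I,C,k,a]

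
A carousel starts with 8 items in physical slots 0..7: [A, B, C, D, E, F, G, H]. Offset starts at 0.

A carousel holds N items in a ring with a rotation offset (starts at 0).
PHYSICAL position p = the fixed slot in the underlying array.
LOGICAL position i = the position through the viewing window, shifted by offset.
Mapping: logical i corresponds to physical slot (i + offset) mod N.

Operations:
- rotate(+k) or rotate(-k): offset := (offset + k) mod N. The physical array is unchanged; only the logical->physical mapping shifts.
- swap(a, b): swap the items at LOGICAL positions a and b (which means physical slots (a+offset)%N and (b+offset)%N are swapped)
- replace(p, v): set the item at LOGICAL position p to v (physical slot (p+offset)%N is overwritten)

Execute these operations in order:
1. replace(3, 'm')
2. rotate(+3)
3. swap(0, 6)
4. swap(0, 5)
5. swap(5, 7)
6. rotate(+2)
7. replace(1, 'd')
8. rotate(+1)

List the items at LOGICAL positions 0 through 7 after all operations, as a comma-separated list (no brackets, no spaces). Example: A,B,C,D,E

After op 1 (replace(3, 'm')): offset=0, physical=[A,B,C,m,E,F,G,H], logical=[A,B,C,m,E,F,G,H]
After op 2 (rotate(+3)): offset=3, physical=[A,B,C,m,E,F,G,H], logical=[m,E,F,G,H,A,B,C]
After op 3 (swap(0, 6)): offset=3, physical=[A,m,C,B,E,F,G,H], logical=[B,E,F,G,H,A,m,C]
After op 4 (swap(0, 5)): offset=3, physical=[B,m,C,A,E,F,G,H], logical=[A,E,F,G,H,B,m,C]
After op 5 (swap(5, 7)): offset=3, physical=[C,m,B,A,E,F,G,H], logical=[A,E,F,G,H,C,m,B]
After op 6 (rotate(+2)): offset=5, physical=[C,m,B,A,E,F,G,H], logical=[F,G,H,C,m,B,A,E]
After op 7 (replace(1, 'd')): offset=5, physical=[C,m,B,A,E,F,d,H], logical=[F,d,H,C,m,B,A,E]
After op 8 (rotate(+1)): offset=6, physical=[C,m,B,A,E,F,d,H], logical=[d,H,C,m,B,A,E,F]

Answer: d,H,C,m,B,A,E,F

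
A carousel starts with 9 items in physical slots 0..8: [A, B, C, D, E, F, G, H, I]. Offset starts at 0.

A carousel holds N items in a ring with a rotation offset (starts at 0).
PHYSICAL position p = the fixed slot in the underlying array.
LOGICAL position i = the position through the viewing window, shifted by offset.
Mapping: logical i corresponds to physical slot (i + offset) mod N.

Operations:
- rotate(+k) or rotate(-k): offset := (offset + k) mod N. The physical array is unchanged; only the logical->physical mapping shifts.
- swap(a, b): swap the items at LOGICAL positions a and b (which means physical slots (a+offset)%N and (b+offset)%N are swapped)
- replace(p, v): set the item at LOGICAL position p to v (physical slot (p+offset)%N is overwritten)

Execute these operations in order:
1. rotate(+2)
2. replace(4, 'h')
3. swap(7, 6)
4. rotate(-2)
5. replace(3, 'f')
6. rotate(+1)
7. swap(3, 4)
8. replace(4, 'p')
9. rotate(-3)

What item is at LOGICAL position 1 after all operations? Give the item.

Answer: A

Derivation:
After op 1 (rotate(+2)): offset=2, physical=[A,B,C,D,E,F,G,H,I], logical=[C,D,E,F,G,H,I,A,B]
After op 2 (replace(4, 'h')): offset=2, physical=[A,B,C,D,E,F,h,H,I], logical=[C,D,E,F,h,H,I,A,B]
After op 3 (swap(7, 6)): offset=2, physical=[I,B,C,D,E,F,h,H,A], logical=[C,D,E,F,h,H,A,I,B]
After op 4 (rotate(-2)): offset=0, physical=[I,B,C,D,E,F,h,H,A], logical=[I,B,C,D,E,F,h,H,A]
After op 5 (replace(3, 'f')): offset=0, physical=[I,B,C,f,E,F,h,H,A], logical=[I,B,C,f,E,F,h,H,A]
After op 6 (rotate(+1)): offset=1, physical=[I,B,C,f,E,F,h,H,A], logical=[B,C,f,E,F,h,H,A,I]
After op 7 (swap(3, 4)): offset=1, physical=[I,B,C,f,F,E,h,H,A], logical=[B,C,f,F,E,h,H,A,I]
After op 8 (replace(4, 'p')): offset=1, physical=[I,B,C,f,F,p,h,H,A], logical=[B,C,f,F,p,h,H,A,I]
After op 9 (rotate(-3)): offset=7, physical=[I,B,C,f,F,p,h,H,A], logical=[H,A,I,B,C,f,F,p,h]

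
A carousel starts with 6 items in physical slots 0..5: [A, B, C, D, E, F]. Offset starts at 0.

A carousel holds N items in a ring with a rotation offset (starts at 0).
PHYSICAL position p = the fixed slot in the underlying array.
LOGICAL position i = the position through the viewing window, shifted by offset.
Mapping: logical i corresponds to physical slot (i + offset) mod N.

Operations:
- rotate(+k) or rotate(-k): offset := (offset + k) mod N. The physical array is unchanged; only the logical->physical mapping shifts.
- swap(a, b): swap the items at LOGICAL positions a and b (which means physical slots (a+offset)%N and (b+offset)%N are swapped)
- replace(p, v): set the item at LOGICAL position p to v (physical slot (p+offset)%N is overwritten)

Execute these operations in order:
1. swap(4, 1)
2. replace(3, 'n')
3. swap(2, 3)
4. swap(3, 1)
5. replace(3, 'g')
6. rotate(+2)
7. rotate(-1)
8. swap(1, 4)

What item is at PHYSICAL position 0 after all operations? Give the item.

Answer: A

Derivation:
After op 1 (swap(4, 1)): offset=0, physical=[A,E,C,D,B,F], logical=[A,E,C,D,B,F]
After op 2 (replace(3, 'n')): offset=0, physical=[A,E,C,n,B,F], logical=[A,E,C,n,B,F]
After op 3 (swap(2, 3)): offset=0, physical=[A,E,n,C,B,F], logical=[A,E,n,C,B,F]
After op 4 (swap(3, 1)): offset=0, physical=[A,C,n,E,B,F], logical=[A,C,n,E,B,F]
After op 5 (replace(3, 'g')): offset=0, physical=[A,C,n,g,B,F], logical=[A,C,n,g,B,F]
After op 6 (rotate(+2)): offset=2, physical=[A,C,n,g,B,F], logical=[n,g,B,F,A,C]
After op 7 (rotate(-1)): offset=1, physical=[A,C,n,g,B,F], logical=[C,n,g,B,F,A]
After op 8 (swap(1, 4)): offset=1, physical=[A,C,F,g,B,n], logical=[C,F,g,B,n,A]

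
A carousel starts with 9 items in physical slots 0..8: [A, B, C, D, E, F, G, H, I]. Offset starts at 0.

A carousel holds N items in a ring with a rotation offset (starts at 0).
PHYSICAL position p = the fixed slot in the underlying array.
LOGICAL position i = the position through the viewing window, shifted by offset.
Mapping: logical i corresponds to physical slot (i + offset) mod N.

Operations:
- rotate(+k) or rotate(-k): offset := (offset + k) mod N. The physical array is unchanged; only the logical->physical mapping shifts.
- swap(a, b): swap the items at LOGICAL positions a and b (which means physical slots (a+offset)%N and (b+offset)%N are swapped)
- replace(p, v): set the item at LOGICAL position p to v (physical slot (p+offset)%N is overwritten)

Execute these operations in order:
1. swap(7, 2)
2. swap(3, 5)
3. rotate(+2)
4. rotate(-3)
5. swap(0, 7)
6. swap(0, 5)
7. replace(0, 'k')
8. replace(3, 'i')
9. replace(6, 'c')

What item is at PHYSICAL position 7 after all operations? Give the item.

After op 1 (swap(7, 2)): offset=0, physical=[A,B,H,D,E,F,G,C,I], logical=[A,B,H,D,E,F,G,C,I]
After op 2 (swap(3, 5)): offset=0, physical=[A,B,H,F,E,D,G,C,I], logical=[A,B,H,F,E,D,G,C,I]
After op 3 (rotate(+2)): offset=2, physical=[A,B,H,F,E,D,G,C,I], logical=[H,F,E,D,G,C,I,A,B]
After op 4 (rotate(-3)): offset=8, physical=[A,B,H,F,E,D,G,C,I], logical=[I,A,B,H,F,E,D,G,C]
After op 5 (swap(0, 7)): offset=8, physical=[A,B,H,F,E,D,I,C,G], logical=[G,A,B,H,F,E,D,I,C]
After op 6 (swap(0, 5)): offset=8, physical=[A,B,H,F,G,D,I,C,E], logical=[E,A,B,H,F,G,D,I,C]
After op 7 (replace(0, 'k')): offset=8, physical=[A,B,H,F,G,D,I,C,k], logical=[k,A,B,H,F,G,D,I,C]
After op 8 (replace(3, 'i')): offset=8, physical=[A,B,i,F,G,D,I,C,k], logical=[k,A,B,i,F,G,D,I,C]
After op 9 (replace(6, 'c')): offset=8, physical=[A,B,i,F,G,c,I,C,k], logical=[k,A,B,i,F,G,c,I,C]

Answer: C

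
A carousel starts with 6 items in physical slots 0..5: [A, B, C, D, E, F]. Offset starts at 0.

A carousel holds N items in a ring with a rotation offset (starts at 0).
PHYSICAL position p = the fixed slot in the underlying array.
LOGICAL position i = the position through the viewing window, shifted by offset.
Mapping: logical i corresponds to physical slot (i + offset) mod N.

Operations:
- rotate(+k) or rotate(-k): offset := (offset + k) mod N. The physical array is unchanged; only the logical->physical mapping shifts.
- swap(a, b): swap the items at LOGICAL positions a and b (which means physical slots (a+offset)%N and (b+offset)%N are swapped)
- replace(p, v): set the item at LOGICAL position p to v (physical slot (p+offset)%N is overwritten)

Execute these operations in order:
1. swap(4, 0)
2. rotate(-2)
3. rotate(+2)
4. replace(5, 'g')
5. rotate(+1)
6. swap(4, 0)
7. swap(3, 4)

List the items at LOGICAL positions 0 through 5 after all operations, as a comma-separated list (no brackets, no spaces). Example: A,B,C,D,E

Answer: g,C,D,B,A,E

Derivation:
After op 1 (swap(4, 0)): offset=0, physical=[E,B,C,D,A,F], logical=[E,B,C,D,A,F]
After op 2 (rotate(-2)): offset=4, physical=[E,B,C,D,A,F], logical=[A,F,E,B,C,D]
After op 3 (rotate(+2)): offset=0, physical=[E,B,C,D,A,F], logical=[E,B,C,D,A,F]
After op 4 (replace(5, 'g')): offset=0, physical=[E,B,C,D,A,g], logical=[E,B,C,D,A,g]
After op 5 (rotate(+1)): offset=1, physical=[E,B,C,D,A,g], logical=[B,C,D,A,g,E]
After op 6 (swap(4, 0)): offset=1, physical=[E,g,C,D,A,B], logical=[g,C,D,A,B,E]
After op 7 (swap(3, 4)): offset=1, physical=[E,g,C,D,B,A], logical=[g,C,D,B,A,E]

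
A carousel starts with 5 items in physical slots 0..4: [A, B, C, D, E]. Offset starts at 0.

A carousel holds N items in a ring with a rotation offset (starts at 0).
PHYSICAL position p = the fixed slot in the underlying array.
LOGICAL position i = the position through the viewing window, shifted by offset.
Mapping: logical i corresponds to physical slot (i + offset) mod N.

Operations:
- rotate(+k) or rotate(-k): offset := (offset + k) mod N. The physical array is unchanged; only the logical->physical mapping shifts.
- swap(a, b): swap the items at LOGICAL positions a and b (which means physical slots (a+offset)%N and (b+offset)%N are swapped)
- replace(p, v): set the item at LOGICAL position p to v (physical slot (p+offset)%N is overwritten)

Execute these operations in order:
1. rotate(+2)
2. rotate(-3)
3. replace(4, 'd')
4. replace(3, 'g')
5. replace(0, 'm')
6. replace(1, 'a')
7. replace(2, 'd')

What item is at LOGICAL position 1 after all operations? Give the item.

Answer: a

Derivation:
After op 1 (rotate(+2)): offset=2, physical=[A,B,C,D,E], logical=[C,D,E,A,B]
After op 2 (rotate(-3)): offset=4, physical=[A,B,C,D,E], logical=[E,A,B,C,D]
After op 3 (replace(4, 'd')): offset=4, physical=[A,B,C,d,E], logical=[E,A,B,C,d]
After op 4 (replace(3, 'g')): offset=4, physical=[A,B,g,d,E], logical=[E,A,B,g,d]
After op 5 (replace(0, 'm')): offset=4, physical=[A,B,g,d,m], logical=[m,A,B,g,d]
After op 6 (replace(1, 'a')): offset=4, physical=[a,B,g,d,m], logical=[m,a,B,g,d]
After op 7 (replace(2, 'd')): offset=4, physical=[a,d,g,d,m], logical=[m,a,d,g,d]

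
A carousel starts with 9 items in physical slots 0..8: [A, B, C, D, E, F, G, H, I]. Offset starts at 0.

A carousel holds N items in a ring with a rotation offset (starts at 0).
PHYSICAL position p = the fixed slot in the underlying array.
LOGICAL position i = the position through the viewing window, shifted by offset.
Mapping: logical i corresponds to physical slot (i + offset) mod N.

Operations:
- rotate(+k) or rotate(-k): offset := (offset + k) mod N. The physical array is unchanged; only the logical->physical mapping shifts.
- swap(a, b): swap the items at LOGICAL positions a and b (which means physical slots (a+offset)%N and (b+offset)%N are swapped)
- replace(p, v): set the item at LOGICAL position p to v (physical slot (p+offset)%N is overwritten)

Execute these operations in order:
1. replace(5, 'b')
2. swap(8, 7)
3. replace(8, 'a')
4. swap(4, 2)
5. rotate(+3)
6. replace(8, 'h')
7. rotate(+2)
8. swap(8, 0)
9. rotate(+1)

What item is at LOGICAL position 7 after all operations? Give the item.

Answer: b

Derivation:
After op 1 (replace(5, 'b')): offset=0, physical=[A,B,C,D,E,b,G,H,I], logical=[A,B,C,D,E,b,G,H,I]
After op 2 (swap(8, 7)): offset=0, physical=[A,B,C,D,E,b,G,I,H], logical=[A,B,C,D,E,b,G,I,H]
After op 3 (replace(8, 'a')): offset=0, physical=[A,B,C,D,E,b,G,I,a], logical=[A,B,C,D,E,b,G,I,a]
After op 4 (swap(4, 2)): offset=0, physical=[A,B,E,D,C,b,G,I,a], logical=[A,B,E,D,C,b,G,I,a]
After op 5 (rotate(+3)): offset=3, physical=[A,B,E,D,C,b,G,I,a], logical=[D,C,b,G,I,a,A,B,E]
After op 6 (replace(8, 'h')): offset=3, physical=[A,B,h,D,C,b,G,I,a], logical=[D,C,b,G,I,a,A,B,h]
After op 7 (rotate(+2)): offset=5, physical=[A,B,h,D,C,b,G,I,a], logical=[b,G,I,a,A,B,h,D,C]
After op 8 (swap(8, 0)): offset=5, physical=[A,B,h,D,b,C,G,I,a], logical=[C,G,I,a,A,B,h,D,b]
After op 9 (rotate(+1)): offset=6, physical=[A,B,h,D,b,C,G,I,a], logical=[G,I,a,A,B,h,D,b,C]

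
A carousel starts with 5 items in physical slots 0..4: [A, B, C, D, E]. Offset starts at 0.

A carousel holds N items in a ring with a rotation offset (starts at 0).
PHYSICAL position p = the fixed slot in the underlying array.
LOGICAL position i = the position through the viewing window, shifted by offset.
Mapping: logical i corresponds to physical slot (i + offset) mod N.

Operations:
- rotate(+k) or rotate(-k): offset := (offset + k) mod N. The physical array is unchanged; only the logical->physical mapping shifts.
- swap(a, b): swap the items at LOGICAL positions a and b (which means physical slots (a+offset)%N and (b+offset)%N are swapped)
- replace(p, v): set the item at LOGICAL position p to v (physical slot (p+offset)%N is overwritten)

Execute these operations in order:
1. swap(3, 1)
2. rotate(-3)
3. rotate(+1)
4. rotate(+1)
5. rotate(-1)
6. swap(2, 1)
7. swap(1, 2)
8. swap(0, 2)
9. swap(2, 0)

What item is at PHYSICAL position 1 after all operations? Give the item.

Answer: D

Derivation:
After op 1 (swap(3, 1)): offset=0, physical=[A,D,C,B,E], logical=[A,D,C,B,E]
After op 2 (rotate(-3)): offset=2, physical=[A,D,C,B,E], logical=[C,B,E,A,D]
After op 3 (rotate(+1)): offset=3, physical=[A,D,C,B,E], logical=[B,E,A,D,C]
After op 4 (rotate(+1)): offset=4, physical=[A,D,C,B,E], logical=[E,A,D,C,B]
After op 5 (rotate(-1)): offset=3, physical=[A,D,C,B,E], logical=[B,E,A,D,C]
After op 6 (swap(2, 1)): offset=3, physical=[E,D,C,B,A], logical=[B,A,E,D,C]
After op 7 (swap(1, 2)): offset=3, physical=[A,D,C,B,E], logical=[B,E,A,D,C]
After op 8 (swap(0, 2)): offset=3, physical=[B,D,C,A,E], logical=[A,E,B,D,C]
After op 9 (swap(2, 0)): offset=3, physical=[A,D,C,B,E], logical=[B,E,A,D,C]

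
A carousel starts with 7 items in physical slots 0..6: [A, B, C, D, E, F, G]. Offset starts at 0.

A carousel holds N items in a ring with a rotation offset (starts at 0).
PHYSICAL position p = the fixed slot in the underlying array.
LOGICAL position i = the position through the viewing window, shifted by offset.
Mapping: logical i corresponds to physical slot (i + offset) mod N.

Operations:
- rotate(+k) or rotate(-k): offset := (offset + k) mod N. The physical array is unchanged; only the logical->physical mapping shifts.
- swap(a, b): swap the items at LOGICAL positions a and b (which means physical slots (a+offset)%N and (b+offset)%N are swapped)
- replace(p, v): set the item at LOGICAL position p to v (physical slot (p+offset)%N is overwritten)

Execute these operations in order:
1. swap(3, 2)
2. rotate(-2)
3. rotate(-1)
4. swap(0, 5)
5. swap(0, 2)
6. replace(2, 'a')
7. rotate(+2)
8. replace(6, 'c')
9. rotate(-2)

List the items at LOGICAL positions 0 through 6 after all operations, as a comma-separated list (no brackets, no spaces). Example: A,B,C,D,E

After op 1 (swap(3, 2)): offset=0, physical=[A,B,D,C,E,F,G], logical=[A,B,D,C,E,F,G]
After op 2 (rotate(-2)): offset=5, physical=[A,B,D,C,E,F,G], logical=[F,G,A,B,D,C,E]
After op 3 (rotate(-1)): offset=4, physical=[A,B,D,C,E,F,G], logical=[E,F,G,A,B,D,C]
After op 4 (swap(0, 5)): offset=4, physical=[A,B,E,C,D,F,G], logical=[D,F,G,A,B,E,C]
After op 5 (swap(0, 2)): offset=4, physical=[A,B,E,C,G,F,D], logical=[G,F,D,A,B,E,C]
After op 6 (replace(2, 'a')): offset=4, physical=[A,B,E,C,G,F,a], logical=[G,F,a,A,B,E,C]
After op 7 (rotate(+2)): offset=6, physical=[A,B,E,C,G,F,a], logical=[a,A,B,E,C,G,F]
After op 8 (replace(6, 'c')): offset=6, physical=[A,B,E,C,G,c,a], logical=[a,A,B,E,C,G,c]
After op 9 (rotate(-2)): offset=4, physical=[A,B,E,C,G,c,a], logical=[G,c,a,A,B,E,C]

Answer: G,c,a,A,B,E,C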